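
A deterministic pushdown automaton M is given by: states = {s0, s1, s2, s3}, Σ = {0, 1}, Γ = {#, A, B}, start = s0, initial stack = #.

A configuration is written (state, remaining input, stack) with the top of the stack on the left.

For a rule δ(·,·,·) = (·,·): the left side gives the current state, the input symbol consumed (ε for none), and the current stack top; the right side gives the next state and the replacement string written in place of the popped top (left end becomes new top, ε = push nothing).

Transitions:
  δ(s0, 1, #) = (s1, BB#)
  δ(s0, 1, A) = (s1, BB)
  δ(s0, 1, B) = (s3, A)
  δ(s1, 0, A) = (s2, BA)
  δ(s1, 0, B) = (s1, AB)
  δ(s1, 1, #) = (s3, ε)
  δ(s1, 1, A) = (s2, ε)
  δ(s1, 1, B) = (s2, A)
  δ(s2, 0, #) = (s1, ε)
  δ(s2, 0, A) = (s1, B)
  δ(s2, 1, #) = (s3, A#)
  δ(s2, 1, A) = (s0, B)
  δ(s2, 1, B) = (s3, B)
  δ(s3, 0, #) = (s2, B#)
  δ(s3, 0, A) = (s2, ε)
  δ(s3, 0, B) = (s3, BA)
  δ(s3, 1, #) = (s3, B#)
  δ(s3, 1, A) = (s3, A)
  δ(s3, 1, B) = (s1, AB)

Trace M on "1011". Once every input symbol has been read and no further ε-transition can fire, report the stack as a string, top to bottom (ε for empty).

BB#

(s0, 1011, #)
  read 1, top #: go to s1, push BB# → (s1, 011, BB#)
  read 0, top B: go to s1, push AB → (s1, 11, ABB#)
  read 1, top A: go to s2, push ε → (s2, 1, BB#)
  read 1, top B: go to s3, push B → (s3, ε, BB#)
All input consumed in state s3 with stack BB#.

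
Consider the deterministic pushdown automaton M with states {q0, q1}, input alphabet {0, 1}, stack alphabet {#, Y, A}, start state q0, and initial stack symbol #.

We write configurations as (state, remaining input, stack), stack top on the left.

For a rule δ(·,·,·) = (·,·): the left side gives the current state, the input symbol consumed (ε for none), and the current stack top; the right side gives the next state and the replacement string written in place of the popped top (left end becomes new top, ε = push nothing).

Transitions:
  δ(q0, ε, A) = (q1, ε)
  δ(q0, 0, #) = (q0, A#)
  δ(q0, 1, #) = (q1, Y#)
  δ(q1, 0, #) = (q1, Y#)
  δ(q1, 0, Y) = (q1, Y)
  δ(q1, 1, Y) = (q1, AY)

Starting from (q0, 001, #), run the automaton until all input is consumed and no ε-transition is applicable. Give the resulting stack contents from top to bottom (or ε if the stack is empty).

(q0, 001, #)
  read 0, top #: go to q0, push A# → (q0, 01, A#)
  ε-move, top A: go to q1, push ε → (q1, 01, #)
  read 0, top #: go to q1, push Y# → (q1, 1, Y#)
  read 1, top Y: go to q1, push AY → (q1, ε, AY#)
All input consumed in state q1 with stack AY#.

AY#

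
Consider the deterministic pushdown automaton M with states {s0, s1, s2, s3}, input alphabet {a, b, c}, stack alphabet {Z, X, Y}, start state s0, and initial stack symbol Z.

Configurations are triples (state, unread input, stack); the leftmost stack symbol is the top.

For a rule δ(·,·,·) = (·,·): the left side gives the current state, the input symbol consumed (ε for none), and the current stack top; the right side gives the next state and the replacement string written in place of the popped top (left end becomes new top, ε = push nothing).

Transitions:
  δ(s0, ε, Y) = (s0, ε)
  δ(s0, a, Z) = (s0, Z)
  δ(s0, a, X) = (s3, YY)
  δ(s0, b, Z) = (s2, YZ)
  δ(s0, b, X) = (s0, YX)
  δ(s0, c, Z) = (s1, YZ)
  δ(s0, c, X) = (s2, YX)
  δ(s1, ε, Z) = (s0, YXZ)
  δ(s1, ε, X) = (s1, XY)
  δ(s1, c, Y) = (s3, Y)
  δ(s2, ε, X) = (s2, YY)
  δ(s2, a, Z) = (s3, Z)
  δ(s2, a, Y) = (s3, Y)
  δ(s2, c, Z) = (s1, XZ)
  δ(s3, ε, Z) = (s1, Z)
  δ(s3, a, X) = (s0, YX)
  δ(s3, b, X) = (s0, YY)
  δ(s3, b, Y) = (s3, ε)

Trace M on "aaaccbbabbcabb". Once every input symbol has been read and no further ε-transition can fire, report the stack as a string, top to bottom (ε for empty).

(s0, aaaccbbabbcabb, Z)
  read a, top Z: go to s0, push Z → (s0, aaccbbabbcabb, Z)
  read a, top Z: go to s0, push Z → (s0, accbbabbcabb, Z)
  read a, top Z: go to s0, push Z → (s0, ccbbabbcabb, Z)
  read c, top Z: go to s1, push YZ → (s1, cbbabbcabb, YZ)
  read c, top Y: go to s3, push Y → (s3, bbabbcabb, YZ)
  read b, top Y: go to s3, push ε → (s3, babbcabb, Z)
  ε-move, top Z: go to s1, push Z → (s1, babbcabb, Z)
  ε-move, top Z: go to s0, push YXZ → (s0, babbcabb, YXZ)
  ε-move, top Y: go to s0, push ε → (s0, babbcabb, XZ)
  read b, top X: go to s0, push YX → (s0, abbcabb, YXZ)
  ε-move, top Y: go to s0, push ε → (s0, abbcabb, XZ)
  read a, top X: go to s3, push YY → (s3, bbcabb, YYZ)
  read b, top Y: go to s3, push ε → (s3, bcabb, YZ)
  read b, top Y: go to s3, push ε → (s3, cabb, Z)
  ε-move, top Z: go to s1, push Z → (s1, cabb, Z)
  ε-move, top Z: go to s0, push YXZ → (s0, cabb, YXZ)
  ε-move, top Y: go to s0, push ε → (s0, cabb, XZ)
  read c, top X: go to s2, push YX → (s2, abb, YXZ)
  read a, top Y: go to s3, push Y → (s3, bb, YXZ)
  read b, top Y: go to s3, push ε → (s3, b, XZ)
  read b, top X: go to s0, push YY → (s0, ε, YYZ)
  ε-move, top Y: go to s0, push ε → (s0, ε, YZ)
  ε-move, top Y: go to s0, push ε → (s0, ε, Z)
All input consumed in state s0 with stack Z.

Z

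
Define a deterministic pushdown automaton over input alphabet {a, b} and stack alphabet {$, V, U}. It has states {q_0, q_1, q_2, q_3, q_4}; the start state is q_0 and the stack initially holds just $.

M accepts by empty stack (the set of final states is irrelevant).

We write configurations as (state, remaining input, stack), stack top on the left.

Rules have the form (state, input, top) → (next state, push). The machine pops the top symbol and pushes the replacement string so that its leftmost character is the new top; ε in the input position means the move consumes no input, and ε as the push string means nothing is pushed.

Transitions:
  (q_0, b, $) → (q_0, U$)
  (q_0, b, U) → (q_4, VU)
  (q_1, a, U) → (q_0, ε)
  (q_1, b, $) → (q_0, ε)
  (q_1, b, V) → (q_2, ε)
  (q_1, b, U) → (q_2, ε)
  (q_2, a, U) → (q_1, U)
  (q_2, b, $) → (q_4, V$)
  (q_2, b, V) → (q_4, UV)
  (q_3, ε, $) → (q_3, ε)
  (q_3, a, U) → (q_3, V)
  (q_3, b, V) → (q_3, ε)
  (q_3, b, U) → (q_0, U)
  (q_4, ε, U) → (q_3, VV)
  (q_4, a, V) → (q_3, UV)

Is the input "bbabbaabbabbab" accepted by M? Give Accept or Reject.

(q_0, bbabbaabbabbab, $)
  read b, top $: go to q_0, push U$ → (q_0, babbaabbabbab, U$)
  read b, top U: go to q_4, push VU → (q_4, abbaabbabbab, VU$)
  read a, top V: go to q_3, push UV → (q_3, bbaabbabbab, UVU$)
  read b, top U: go to q_0, push U → (q_0, baabbabbab, UVU$)
  read b, top U: go to q_4, push VU → (q_4, aabbabbab, VUVU$)
  read a, top V: go to q_3, push UV → (q_3, abbabbab, UVUVU$)
  read a, top U: go to q_3, push V → (q_3, bbabbab, VVUVU$)
  read b, top V: go to q_3, push ε → (q_3, babbab, VUVU$)
  read b, top V: go to q_3, push ε → (q_3, abbab, UVU$)
  read a, top U: go to q_3, push V → (q_3, bbab, VVU$)
  read b, top V: go to q_3, push ε → (q_3, bab, VU$)
  read b, top V: go to q_3, push ε → (q_3, ab, U$)
  read a, top U: go to q_3, push V → (q_3, b, V$)
  read b, top V: go to q_3, push ε → (q_3, ε, $)
  ε-move, top $: go to q_3, push ε → (q_3, ε, ε)
All input consumed and the stack is empty.

Accept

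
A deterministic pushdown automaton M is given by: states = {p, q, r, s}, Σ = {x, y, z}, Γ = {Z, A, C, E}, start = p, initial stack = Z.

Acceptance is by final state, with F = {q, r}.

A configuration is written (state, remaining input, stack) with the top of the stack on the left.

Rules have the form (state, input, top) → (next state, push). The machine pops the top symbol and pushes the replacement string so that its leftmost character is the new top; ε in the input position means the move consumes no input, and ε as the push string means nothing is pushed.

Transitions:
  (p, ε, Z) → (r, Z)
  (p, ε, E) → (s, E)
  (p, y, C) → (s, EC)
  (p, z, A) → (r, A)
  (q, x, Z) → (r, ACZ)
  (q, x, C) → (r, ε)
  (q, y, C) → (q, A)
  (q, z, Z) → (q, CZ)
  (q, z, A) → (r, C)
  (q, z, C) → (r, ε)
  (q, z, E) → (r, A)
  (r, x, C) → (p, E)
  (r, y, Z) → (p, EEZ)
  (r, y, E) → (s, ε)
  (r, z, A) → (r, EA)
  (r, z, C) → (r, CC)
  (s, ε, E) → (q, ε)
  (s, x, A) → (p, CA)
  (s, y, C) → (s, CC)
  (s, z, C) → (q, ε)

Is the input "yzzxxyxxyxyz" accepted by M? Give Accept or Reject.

(p, yzzxxyxxyxyz, Z)
  ε-move, top Z: go to r, push Z → (r, yzzxxyxxyxyz, Z)
  read y, top Z: go to p, push EEZ → (p, zzxxyxxyxyz, EEZ)
  ε-move, top E: go to s, push E → (s, zzxxyxxyxyz, EEZ)
  ε-move, top E: go to q, push ε → (q, zzxxyxxyxyz, EZ)
  read z, top E: go to r, push A → (r, zxxyxxyxyz, AZ)
  read z, top A: go to r, push EA → (r, xxyxxyxyz, EAZ)
No transition applies at (r, xxyxxyxyz, EAZ); input not fully consumed.

Reject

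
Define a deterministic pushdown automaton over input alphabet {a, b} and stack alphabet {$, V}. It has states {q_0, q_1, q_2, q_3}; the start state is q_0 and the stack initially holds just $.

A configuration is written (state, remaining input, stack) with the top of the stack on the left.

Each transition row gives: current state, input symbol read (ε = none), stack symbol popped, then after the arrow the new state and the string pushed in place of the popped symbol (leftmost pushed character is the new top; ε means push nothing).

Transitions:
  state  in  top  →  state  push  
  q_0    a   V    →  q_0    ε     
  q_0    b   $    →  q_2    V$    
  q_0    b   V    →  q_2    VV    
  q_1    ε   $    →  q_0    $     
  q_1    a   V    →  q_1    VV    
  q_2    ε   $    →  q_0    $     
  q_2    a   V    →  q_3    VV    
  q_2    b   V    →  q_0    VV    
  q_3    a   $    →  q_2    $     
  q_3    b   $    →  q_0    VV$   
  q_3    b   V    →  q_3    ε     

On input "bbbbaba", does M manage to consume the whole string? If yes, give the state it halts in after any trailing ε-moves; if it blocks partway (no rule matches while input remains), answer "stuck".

q_3

(q_0, bbbbaba, $) ⊢ (q_2, bbbaba, V$) ⊢ (q_0, bbaba, VV$) ⊢ (q_2, baba, VVV$) ⊢ (q_0, aba, VVVV$) ⊢ (q_0, ba, VVV$) ⊢ (q_2, a, VVVV$) ⊢ (q_3, ε, VVVVV$)
All input consumed; M is in state q_3.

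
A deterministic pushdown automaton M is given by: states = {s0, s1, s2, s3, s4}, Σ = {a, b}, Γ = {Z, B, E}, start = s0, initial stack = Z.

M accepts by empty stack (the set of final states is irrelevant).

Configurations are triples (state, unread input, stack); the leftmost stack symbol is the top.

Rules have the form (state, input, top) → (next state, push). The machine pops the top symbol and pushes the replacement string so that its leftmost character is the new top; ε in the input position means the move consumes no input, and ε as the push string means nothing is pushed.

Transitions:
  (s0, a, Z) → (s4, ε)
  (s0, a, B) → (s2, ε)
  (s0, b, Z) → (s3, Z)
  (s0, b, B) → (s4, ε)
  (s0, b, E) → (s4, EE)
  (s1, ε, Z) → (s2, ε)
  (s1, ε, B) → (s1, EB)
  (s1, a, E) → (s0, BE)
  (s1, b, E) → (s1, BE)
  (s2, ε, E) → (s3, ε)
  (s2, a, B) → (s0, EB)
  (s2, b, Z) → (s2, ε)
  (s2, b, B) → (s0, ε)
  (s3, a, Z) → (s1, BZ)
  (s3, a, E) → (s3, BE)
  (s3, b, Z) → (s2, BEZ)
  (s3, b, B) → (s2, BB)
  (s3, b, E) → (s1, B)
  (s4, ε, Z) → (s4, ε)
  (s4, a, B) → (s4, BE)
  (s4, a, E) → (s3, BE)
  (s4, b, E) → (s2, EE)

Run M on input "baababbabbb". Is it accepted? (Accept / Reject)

Accept

(s0, baababbabbb, Z)
  read b, top Z: go to s3, push Z → (s3, aababbabbb, Z)
  read a, top Z: go to s1, push BZ → (s1, ababbabbb, BZ)
  ε-move, top B: go to s1, push EB → (s1, ababbabbb, EBZ)
  read a, top E: go to s0, push BE → (s0, babbabbb, BEBZ)
  read b, top B: go to s4, push ε → (s4, abbabbb, EBZ)
  read a, top E: go to s3, push BE → (s3, bbabbb, BEBZ)
  read b, top B: go to s2, push BB → (s2, babbb, BBEBZ)
  read b, top B: go to s0, push ε → (s0, abbb, BEBZ)
  read a, top B: go to s2, push ε → (s2, bbb, EBZ)
  ε-move, top E: go to s3, push ε → (s3, bbb, BZ)
  read b, top B: go to s2, push BB → (s2, bb, BBZ)
  read b, top B: go to s0, push ε → (s0, b, BZ)
  read b, top B: go to s4, push ε → (s4, ε, Z)
  ε-move, top Z: go to s4, push ε → (s4, ε, ε)
All input consumed and the stack is empty.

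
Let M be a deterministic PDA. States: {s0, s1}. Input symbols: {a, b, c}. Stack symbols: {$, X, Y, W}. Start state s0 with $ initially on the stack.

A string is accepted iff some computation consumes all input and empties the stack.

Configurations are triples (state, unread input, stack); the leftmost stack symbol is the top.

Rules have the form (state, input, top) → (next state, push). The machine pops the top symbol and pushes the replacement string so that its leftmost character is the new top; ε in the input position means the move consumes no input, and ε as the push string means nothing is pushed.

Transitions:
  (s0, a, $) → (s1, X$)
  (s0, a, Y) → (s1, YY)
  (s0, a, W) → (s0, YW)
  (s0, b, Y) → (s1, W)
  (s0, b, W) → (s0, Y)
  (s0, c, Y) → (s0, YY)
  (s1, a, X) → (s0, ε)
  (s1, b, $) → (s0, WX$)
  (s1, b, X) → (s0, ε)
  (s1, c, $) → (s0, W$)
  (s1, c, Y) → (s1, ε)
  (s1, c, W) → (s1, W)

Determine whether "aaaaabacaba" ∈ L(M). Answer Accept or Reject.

(s0, aaaaabacaba, $)
  read a, top $: go to s1, push X$ → (s1, aaaabacaba, X$)
  read a, top X: go to s0, push ε → (s0, aaabacaba, $)
  read a, top $: go to s1, push X$ → (s1, aabacaba, X$)
  read a, top X: go to s0, push ε → (s0, abacaba, $)
  read a, top $: go to s1, push X$ → (s1, bacaba, X$)
  read b, top X: go to s0, push ε → (s0, acaba, $)
  read a, top $: go to s1, push X$ → (s1, caba, X$)
No transition applies at (s1, caba, X$); input not fully consumed.

Reject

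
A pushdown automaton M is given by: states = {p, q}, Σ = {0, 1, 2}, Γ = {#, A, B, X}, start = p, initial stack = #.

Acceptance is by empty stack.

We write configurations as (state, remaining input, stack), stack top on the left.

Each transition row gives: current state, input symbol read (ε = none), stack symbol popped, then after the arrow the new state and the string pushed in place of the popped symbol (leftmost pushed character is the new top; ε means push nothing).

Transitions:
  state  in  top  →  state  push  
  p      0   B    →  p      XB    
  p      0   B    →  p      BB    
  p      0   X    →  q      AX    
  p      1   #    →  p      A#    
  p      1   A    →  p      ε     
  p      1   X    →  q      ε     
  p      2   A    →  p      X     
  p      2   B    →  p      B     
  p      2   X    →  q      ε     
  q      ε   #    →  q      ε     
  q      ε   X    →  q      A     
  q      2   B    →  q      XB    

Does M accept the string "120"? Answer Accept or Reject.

Reject

No computation consumes all input and empties the stack.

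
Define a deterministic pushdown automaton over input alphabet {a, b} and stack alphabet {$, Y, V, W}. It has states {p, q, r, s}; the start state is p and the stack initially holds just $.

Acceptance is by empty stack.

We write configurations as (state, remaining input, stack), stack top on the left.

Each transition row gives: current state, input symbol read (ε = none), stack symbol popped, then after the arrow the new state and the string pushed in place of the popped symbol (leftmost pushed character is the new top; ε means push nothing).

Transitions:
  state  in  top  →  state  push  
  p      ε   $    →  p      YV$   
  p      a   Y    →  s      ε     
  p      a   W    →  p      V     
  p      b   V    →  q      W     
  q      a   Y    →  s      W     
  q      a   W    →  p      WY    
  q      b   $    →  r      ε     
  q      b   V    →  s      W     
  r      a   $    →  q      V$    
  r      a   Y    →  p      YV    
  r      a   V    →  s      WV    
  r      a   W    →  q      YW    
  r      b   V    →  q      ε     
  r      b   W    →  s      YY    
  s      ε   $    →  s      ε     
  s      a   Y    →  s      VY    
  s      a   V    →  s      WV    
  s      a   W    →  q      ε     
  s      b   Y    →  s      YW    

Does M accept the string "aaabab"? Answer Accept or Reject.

(p, aaabab, $)
  ε-move, top $: go to p, push YV$ → (p, aaabab, YV$)
  read a, top Y: go to s, push ε → (s, aabab, V$)
  read a, top V: go to s, push WV → (s, abab, WV$)
  read a, top W: go to q, push ε → (q, bab, V$)
  read b, top V: go to s, push W → (s, ab, W$)
  read a, top W: go to q, push ε → (q, b, $)
  read b, top $: go to r, push ε → (r, ε, ε)
All input consumed and the stack is empty.

Accept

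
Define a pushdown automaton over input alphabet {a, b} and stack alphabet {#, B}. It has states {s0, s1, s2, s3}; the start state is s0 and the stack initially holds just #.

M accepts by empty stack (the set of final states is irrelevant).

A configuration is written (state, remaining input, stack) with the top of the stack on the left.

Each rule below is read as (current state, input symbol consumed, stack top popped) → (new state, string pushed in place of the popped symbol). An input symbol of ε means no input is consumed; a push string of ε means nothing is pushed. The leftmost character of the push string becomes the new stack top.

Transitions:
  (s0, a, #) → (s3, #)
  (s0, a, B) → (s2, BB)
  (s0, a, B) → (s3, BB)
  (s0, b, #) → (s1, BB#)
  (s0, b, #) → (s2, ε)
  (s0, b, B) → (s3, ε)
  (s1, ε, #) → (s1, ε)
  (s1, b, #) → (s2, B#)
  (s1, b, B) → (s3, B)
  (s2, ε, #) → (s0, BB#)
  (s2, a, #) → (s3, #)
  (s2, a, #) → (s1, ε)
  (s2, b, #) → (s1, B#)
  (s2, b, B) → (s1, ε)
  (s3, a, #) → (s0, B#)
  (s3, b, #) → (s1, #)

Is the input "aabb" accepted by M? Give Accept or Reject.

Accept

One accepting computation: (s0, aabb, #) ⊢ (s3, abb, #) ⊢ (s0, bb, B#) ⊢ (s3, b, #) ⊢ (s1, ε, #) ⊢ (s1, ε, ε)
All input consumed and the stack is empty.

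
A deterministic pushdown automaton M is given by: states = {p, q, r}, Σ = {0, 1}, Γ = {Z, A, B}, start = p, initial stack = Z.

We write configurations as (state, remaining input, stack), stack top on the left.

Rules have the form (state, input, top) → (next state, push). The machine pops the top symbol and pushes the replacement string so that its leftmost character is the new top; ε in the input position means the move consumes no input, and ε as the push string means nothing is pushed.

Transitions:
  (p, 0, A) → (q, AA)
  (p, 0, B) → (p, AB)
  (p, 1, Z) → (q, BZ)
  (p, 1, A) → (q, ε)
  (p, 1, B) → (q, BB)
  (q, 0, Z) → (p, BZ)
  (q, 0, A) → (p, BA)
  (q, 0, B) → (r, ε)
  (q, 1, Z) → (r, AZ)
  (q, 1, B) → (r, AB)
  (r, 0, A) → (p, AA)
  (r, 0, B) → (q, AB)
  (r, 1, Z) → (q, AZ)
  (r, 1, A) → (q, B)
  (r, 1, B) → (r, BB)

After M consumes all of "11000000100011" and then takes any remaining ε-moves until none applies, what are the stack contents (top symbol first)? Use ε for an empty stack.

(p, 11000000100011, Z)
  read 1, top Z: go to q, push BZ → (q, 1000000100011, BZ)
  read 1, top B: go to r, push AB → (r, 000000100011, ABZ)
  read 0, top A: go to p, push AA → (p, 00000100011, AABZ)
  read 0, top A: go to q, push AA → (q, 0000100011, AAABZ)
  read 0, top A: go to p, push BA → (p, 000100011, BAAABZ)
  read 0, top B: go to p, push AB → (p, 00100011, ABAAABZ)
  read 0, top A: go to q, push AA → (q, 0100011, AABAAABZ)
  read 0, top A: go to p, push BA → (p, 100011, BAABAAABZ)
  read 1, top B: go to q, push BB → (q, 00011, BBAABAAABZ)
  read 0, top B: go to r, push ε → (r, 0011, BAABAAABZ)
  read 0, top B: go to q, push AB → (q, 011, ABAABAAABZ)
  read 0, top A: go to p, push BA → (p, 11, BABAABAAABZ)
  read 1, top B: go to q, push BB → (q, 1, BBABAABAAABZ)
  read 1, top B: go to r, push AB → (r, ε, ABBABAABAAABZ)
All input consumed in state r with stack ABBABAABAAABZ.

ABBABAABAAABZ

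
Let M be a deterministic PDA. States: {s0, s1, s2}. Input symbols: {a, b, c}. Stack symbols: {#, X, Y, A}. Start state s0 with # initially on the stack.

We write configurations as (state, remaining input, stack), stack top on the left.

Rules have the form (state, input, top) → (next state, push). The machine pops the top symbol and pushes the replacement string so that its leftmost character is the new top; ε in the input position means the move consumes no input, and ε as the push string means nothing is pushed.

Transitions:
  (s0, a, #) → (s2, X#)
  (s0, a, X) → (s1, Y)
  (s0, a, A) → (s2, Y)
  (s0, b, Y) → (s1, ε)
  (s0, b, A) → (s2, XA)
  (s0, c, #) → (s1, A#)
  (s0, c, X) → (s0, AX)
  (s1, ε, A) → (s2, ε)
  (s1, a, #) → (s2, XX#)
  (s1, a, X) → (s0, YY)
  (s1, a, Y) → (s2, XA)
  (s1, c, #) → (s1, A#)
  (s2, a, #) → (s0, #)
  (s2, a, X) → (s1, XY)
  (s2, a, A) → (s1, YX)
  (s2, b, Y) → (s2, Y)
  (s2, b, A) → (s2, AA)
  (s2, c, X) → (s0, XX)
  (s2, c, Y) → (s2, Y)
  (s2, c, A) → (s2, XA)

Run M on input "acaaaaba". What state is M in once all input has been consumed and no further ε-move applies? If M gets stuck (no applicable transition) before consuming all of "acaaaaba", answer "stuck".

s2

(s0, acaaaaba, #) ⊢ (s2, caaaaba, X#) ⊢ (s0, aaaaba, XX#) ⊢ (s1, aaaba, YX#) ⊢ (s2, aaba, XAX#) ⊢ (s1, aba, XYAX#) ⊢ (s0, ba, YYYAX#) ⊢ (s1, a, YYAX#) ⊢ (s2, ε, XAYAX#)
All input consumed; M is in state s2.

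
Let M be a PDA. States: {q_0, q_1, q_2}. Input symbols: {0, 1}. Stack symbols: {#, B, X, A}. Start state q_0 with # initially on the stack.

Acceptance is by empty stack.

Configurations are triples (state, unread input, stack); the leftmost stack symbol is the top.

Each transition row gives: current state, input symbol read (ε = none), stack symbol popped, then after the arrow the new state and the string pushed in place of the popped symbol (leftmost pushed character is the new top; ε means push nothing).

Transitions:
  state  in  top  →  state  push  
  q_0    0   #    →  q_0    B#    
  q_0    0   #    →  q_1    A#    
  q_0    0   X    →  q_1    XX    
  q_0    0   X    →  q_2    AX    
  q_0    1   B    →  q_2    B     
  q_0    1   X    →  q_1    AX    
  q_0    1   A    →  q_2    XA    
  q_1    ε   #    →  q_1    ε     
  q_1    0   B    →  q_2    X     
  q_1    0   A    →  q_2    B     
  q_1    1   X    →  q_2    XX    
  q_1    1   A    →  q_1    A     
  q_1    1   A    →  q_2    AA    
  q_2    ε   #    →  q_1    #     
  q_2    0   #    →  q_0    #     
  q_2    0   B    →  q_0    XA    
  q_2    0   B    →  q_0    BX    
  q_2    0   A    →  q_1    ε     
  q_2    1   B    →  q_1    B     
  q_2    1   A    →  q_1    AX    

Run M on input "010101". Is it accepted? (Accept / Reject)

No computation consumes all input and empties the stack.

Reject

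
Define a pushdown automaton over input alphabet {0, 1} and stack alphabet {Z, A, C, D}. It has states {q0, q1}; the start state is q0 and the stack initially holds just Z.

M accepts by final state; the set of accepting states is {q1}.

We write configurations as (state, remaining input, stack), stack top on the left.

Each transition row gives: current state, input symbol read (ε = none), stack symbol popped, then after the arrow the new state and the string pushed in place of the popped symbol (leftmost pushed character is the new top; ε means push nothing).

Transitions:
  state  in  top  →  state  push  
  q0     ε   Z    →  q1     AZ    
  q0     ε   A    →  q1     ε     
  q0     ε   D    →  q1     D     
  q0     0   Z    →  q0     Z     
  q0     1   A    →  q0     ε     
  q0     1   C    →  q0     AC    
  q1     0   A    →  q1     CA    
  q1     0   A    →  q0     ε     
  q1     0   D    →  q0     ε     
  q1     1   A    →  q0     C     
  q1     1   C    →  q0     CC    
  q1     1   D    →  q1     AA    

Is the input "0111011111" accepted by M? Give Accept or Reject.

No computation consumes all input and reaches a final state.

Reject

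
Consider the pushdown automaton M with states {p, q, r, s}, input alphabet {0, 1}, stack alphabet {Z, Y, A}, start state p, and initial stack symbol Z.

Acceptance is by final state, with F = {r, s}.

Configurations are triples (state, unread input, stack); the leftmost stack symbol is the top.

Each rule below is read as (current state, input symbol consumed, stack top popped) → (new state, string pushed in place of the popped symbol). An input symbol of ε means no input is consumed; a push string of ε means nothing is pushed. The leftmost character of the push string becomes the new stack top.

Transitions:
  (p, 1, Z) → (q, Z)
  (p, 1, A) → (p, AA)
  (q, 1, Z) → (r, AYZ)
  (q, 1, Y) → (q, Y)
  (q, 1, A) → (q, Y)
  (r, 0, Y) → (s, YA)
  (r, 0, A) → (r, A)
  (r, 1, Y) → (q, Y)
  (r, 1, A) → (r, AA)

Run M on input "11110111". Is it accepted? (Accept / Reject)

Accept

One accepting computation: (p, 11110111, Z) ⊢ (q, 1110111, Z) ⊢ (r, 110111, AYZ) ⊢ (r, 10111, AAYZ) ⊢ (r, 0111, AAAYZ) ⊢ (r, 111, AAAYZ) ⊢ (r, 11, AAAAYZ) ⊢ (r, 1, AAAAAYZ) ⊢ (r, ε, AAAAAAYZ)
All input consumed and state r ∈ F.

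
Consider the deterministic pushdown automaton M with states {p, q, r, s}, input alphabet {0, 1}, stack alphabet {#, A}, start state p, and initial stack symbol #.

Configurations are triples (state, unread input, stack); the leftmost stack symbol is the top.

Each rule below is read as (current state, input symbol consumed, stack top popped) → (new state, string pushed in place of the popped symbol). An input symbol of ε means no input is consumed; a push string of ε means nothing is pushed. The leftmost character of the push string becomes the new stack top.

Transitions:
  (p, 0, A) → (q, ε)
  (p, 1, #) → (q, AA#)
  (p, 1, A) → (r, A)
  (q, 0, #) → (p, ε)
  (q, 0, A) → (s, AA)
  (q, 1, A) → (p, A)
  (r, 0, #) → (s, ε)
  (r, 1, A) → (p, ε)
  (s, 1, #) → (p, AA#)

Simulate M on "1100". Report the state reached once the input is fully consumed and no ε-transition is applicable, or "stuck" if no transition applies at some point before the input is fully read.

s

(p, 1100, #)
  read 1, top #: go to q, push AA# → (q, 100, AA#)
  read 1, top A: go to p, push A → (p, 00, AA#)
  read 0, top A: go to q, push ε → (q, 0, A#)
  read 0, top A: go to s, push AA → (s, ε, AA#)
All input consumed; M is in state s.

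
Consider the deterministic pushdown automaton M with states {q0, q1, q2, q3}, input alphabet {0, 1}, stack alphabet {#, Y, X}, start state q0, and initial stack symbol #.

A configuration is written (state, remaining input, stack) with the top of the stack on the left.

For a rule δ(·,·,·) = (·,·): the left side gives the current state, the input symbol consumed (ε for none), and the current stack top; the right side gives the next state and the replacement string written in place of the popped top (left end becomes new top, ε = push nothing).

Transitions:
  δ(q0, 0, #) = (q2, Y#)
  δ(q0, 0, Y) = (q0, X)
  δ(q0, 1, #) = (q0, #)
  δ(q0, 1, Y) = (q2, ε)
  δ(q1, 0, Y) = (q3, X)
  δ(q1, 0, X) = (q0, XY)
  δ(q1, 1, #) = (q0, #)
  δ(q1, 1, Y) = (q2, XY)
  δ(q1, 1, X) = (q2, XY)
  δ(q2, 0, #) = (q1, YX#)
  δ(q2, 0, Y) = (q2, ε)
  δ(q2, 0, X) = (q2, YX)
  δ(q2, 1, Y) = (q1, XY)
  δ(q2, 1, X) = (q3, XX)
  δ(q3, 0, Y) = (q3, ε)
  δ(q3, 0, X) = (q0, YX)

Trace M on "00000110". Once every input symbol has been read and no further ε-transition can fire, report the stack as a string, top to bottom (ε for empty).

YXXX#

(q0, 00000110, #)
  read 0, top #: go to q2, push Y# → (q2, 0000110, Y#)
  read 0, top Y: go to q2, push ε → (q2, 000110, #)
  read 0, top #: go to q1, push YX# → (q1, 00110, YX#)
  read 0, top Y: go to q3, push X → (q3, 0110, XX#)
  read 0, top X: go to q0, push YX → (q0, 110, YXX#)
  read 1, top Y: go to q2, push ε → (q2, 10, XX#)
  read 1, top X: go to q3, push XX → (q3, 0, XXX#)
  read 0, top X: go to q0, push YX → (q0, ε, YXXX#)
All input consumed in state q0 with stack YXXX#.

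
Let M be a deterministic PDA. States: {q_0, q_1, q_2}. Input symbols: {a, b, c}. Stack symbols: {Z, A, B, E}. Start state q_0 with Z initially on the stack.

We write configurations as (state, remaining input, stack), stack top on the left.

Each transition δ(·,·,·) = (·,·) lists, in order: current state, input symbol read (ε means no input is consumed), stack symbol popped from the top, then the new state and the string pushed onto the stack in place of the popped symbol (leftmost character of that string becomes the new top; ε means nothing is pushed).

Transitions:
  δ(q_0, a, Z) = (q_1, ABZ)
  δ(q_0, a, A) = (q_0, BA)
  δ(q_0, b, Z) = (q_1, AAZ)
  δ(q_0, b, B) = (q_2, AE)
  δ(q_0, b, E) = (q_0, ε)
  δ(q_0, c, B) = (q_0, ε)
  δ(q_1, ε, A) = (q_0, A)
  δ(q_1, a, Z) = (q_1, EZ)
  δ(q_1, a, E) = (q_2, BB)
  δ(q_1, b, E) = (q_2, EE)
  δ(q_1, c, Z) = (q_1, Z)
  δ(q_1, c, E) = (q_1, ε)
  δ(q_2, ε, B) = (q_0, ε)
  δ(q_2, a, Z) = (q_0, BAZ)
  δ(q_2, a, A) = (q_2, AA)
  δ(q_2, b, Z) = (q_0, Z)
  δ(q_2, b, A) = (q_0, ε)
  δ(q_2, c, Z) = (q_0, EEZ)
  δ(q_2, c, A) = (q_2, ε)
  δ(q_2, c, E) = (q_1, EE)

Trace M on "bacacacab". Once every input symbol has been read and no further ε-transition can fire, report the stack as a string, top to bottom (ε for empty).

(q_0, bacacacab, Z) ⊢ (q_1, acacacab, AAZ) ⊢ (q_0, acacacab, AAZ) ⊢ (q_0, cacacab, BAAZ) ⊢ (q_0, acacab, AAZ) ⊢ (q_0, cacab, BAAZ) ⊢ (q_0, acab, AAZ) ⊢ (q_0, cab, BAAZ) ⊢ (q_0, ab, AAZ) ⊢ (q_0, b, BAAZ) ⊢ (q_2, ε, AEAAZ)
All input consumed in state q_2 with stack AEAAZ.

AEAAZ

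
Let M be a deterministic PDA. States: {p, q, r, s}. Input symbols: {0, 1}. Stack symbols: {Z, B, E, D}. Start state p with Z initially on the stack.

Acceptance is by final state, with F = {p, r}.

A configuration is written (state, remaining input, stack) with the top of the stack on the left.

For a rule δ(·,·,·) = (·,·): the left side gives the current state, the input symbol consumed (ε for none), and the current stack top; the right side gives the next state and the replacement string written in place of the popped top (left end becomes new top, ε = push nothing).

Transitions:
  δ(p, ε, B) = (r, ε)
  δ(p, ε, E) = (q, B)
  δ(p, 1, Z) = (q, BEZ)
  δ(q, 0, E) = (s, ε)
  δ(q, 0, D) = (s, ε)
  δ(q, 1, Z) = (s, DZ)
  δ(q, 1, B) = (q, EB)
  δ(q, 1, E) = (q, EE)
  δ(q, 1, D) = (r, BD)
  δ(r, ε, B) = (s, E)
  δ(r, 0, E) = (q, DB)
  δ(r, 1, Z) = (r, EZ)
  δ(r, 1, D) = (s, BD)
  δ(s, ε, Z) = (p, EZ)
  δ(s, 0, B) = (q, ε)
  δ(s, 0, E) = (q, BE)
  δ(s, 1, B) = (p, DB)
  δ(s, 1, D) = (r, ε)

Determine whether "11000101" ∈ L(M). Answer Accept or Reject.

Accept

(p, 11000101, Z)
  read 1, top Z: go to q, push BEZ → (q, 1000101, BEZ)
  read 1, top B: go to q, push EB → (q, 000101, EBEZ)
  read 0, top E: go to s, push ε → (s, 00101, BEZ)
  read 0, top B: go to q, push ε → (q, 0101, EZ)
  read 0, top E: go to s, push ε → (s, 101, Z)
  ε-move, top Z: go to p, push EZ → (p, 101, EZ)
  ε-move, top E: go to q, push B → (q, 101, BZ)
  read 1, top B: go to q, push EB → (q, 01, EBZ)
  read 0, top E: go to s, push ε → (s, 1, BZ)
  read 1, top B: go to p, push DB → (p, ε, DBZ)
All input consumed; state p ∈ F.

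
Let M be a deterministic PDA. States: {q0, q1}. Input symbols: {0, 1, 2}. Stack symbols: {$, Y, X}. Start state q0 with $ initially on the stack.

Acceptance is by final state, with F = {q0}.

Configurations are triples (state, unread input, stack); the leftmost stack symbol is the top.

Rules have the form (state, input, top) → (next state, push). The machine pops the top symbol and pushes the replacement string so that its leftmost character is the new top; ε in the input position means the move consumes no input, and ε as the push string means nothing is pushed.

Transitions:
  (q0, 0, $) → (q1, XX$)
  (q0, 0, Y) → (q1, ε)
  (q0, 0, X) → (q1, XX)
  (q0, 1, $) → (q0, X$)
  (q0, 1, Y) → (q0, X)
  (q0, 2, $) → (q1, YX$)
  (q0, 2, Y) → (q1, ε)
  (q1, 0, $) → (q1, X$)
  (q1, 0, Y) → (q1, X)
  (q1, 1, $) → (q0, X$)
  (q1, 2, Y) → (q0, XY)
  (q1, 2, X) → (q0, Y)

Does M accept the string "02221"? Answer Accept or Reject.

Accept

(q0, 02221, $)
  read 0, top $: go to q1, push XX$ → (q1, 2221, XX$)
  read 2, top X: go to q0, push Y → (q0, 221, YX$)
  read 2, top Y: go to q1, push ε → (q1, 21, X$)
  read 2, top X: go to q0, push Y → (q0, 1, Y$)
  read 1, top Y: go to q0, push X → (q0, ε, X$)
All input consumed; state q0 ∈ F.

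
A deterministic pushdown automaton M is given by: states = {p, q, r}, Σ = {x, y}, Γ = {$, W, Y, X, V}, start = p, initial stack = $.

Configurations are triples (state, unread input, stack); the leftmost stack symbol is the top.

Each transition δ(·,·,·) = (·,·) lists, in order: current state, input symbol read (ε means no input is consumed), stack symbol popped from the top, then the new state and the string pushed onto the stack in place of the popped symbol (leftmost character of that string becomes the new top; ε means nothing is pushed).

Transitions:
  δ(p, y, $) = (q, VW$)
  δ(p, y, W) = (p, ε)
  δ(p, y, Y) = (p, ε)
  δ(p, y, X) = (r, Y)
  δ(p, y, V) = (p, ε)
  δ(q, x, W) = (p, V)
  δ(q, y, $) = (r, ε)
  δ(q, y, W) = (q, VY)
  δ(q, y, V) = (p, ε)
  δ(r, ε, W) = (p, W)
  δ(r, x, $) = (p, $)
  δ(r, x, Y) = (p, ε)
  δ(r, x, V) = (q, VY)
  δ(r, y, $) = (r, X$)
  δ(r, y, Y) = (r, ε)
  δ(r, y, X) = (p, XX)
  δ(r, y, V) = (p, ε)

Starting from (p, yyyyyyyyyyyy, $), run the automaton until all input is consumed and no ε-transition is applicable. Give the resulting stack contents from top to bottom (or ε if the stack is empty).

$

(p, yyyyyyyyyyyy, $)
  read y, top $: go to q, push VW$ → (q, yyyyyyyyyyy, VW$)
  read y, top V: go to p, push ε → (p, yyyyyyyyyy, W$)
  read y, top W: go to p, push ε → (p, yyyyyyyyy, $)
  read y, top $: go to q, push VW$ → (q, yyyyyyyy, VW$)
  read y, top V: go to p, push ε → (p, yyyyyyy, W$)
  read y, top W: go to p, push ε → (p, yyyyyy, $)
  read y, top $: go to q, push VW$ → (q, yyyyy, VW$)
  read y, top V: go to p, push ε → (p, yyyy, W$)
  read y, top W: go to p, push ε → (p, yyy, $)
  read y, top $: go to q, push VW$ → (q, yy, VW$)
  read y, top V: go to p, push ε → (p, y, W$)
  read y, top W: go to p, push ε → (p, ε, $)
All input consumed in state p with stack $.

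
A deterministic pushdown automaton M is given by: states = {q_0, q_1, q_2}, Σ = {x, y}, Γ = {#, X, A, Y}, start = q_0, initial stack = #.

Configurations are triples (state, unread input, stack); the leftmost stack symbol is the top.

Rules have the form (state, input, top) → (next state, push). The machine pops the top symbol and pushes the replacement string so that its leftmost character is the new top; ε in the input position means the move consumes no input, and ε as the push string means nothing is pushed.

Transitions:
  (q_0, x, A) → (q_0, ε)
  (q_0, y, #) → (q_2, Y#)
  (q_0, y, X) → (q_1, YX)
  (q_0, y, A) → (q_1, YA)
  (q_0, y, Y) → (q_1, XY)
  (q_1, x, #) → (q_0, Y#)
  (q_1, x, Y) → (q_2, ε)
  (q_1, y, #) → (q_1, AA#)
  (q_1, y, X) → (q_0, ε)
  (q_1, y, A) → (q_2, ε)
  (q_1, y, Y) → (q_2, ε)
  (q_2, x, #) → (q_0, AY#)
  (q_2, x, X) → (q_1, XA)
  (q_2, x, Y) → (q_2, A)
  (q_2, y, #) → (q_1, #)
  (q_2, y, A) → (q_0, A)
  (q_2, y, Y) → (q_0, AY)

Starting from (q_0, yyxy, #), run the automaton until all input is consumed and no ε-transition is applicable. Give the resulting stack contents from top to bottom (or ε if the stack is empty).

(q_0, yyxy, #) ⊢ (q_2, yxy, Y#) ⊢ (q_0, xy, AY#) ⊢ (q_0, y, Y#) ⊢ (q_1, ε, XY#)
All input consumed in state q_1 with stack XY#.

XY#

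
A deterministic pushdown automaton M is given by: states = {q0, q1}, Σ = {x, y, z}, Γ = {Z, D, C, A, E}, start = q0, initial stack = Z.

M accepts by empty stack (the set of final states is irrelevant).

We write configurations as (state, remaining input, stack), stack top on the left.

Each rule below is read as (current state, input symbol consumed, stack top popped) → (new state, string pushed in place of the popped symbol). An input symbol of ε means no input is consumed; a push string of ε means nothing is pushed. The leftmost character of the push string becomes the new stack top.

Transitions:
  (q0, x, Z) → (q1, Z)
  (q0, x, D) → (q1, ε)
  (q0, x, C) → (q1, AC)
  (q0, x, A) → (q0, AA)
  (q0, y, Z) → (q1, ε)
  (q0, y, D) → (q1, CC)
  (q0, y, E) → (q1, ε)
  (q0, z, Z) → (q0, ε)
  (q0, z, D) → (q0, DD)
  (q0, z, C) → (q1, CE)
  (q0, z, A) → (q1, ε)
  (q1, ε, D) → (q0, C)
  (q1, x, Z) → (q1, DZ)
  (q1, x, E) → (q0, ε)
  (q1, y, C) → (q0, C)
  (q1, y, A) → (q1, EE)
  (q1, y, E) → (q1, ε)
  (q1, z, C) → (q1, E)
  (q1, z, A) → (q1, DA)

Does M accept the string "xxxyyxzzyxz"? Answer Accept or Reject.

Accept

(q0, xxxyyxzzyxz, Z) ⊢ (q1, xxyyxzzyxz, Z) ⊢ (q1, xyyxzzyxz, DZ) ⊢ (q0, xyyxzzyxz, CZ) ⊢ (q1, yyxzzyxz, ACZ) ⊢ (q1, yxzzyxz, EECZ) ⊢ (q1, xzzyxz, ECZ) ⊢ (q0, zzyxz, CZ) ⊢ (q1, zyxz, CEZ) ⊢ (q1, yxz, EEZ) ⊢ (q1, xz, EZ) ⊢ (q0, z, Z) ⊢ (q0, ε, ε)
All input consumed and the stack is empty.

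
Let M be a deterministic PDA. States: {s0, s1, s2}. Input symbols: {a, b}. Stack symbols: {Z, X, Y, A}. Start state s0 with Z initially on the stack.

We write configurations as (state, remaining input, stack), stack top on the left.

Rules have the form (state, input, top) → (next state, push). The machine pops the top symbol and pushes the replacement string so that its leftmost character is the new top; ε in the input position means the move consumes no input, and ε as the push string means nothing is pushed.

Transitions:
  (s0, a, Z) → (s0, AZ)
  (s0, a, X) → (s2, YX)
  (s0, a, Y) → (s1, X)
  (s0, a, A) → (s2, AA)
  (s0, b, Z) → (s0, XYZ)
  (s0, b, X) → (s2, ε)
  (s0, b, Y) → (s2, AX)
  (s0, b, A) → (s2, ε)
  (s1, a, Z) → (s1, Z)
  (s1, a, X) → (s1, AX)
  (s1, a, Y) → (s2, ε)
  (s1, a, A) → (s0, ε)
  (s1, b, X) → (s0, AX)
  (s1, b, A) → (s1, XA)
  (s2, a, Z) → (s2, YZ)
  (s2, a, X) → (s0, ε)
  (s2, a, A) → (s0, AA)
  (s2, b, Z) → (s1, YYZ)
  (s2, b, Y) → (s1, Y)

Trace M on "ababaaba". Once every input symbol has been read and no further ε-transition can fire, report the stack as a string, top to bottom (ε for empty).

(s0, ababaaba, Z)
  read a, top Z: go to s0, push AZ → (s0, babaaba, AZ)
  read b, top A: go to s2, push ε → (s2, abaaba, Z)
  read a, top Z: go to s2, push YZ → (s2, baaba, YZ)
  read b, top Y: go to s1, push Y → (s1, aaba, YZ)
  read a, top Y: go to s2, push ε → (s2, aba, Z)
  read a, top Z: go to s2, push YZ → (s2, ba, YZ)
  read b, top Y: go to s1, push Y → (s1, a, YZ)
  read a, top Y: go to s2, push ε → (s2, ε, Z)
All input consumed in state s2 with stack Z.

Z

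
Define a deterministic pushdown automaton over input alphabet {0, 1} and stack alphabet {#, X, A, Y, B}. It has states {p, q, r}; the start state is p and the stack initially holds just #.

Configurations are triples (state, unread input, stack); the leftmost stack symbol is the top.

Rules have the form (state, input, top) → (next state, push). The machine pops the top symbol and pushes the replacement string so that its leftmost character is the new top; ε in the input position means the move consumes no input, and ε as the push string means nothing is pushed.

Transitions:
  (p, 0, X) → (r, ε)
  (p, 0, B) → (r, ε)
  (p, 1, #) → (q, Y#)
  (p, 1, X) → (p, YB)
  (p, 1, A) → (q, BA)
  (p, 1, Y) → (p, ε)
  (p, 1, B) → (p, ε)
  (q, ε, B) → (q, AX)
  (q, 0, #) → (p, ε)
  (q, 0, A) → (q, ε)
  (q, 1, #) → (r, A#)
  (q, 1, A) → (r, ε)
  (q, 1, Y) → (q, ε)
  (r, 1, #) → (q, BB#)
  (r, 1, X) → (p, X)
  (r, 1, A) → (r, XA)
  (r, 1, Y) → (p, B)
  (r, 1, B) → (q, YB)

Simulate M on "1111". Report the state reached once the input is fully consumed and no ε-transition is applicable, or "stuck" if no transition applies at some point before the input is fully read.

(p, 1111, #) ⊢ (q, 111, Y#) ⊢ (q, 11, #) ⊢ (r, 1, A#) ⊢ (r, ε, XA#)
All input consumed; M is in state r.

r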